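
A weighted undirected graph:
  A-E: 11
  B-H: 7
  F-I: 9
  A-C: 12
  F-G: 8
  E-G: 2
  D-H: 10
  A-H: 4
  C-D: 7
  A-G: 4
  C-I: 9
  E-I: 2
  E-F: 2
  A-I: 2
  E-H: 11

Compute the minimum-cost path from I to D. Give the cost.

A few of the I→D routes:
I - C - D: 9 + 7 = 16
I - A - H - D: 2 + 4 + 10 = 16
I - A - C - D: 2 + 12 + 7 = 21
Best route has total 16.

16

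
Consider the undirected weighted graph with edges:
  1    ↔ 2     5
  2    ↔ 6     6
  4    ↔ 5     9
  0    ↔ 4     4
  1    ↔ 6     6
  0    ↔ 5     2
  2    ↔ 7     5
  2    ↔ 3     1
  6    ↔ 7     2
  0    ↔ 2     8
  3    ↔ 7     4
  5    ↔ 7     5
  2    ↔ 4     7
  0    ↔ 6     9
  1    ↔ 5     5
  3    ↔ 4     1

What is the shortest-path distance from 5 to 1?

5

Checking several routes:
5-7-6-1: 5 + 2 + 6 = 13
5-0-2-1: 2 + 8 + 5 = 15
5-0-4-3-2-1: 2 + 4 + 1 + 1 + 5 = 13
5-1: 5
Shortest: 5.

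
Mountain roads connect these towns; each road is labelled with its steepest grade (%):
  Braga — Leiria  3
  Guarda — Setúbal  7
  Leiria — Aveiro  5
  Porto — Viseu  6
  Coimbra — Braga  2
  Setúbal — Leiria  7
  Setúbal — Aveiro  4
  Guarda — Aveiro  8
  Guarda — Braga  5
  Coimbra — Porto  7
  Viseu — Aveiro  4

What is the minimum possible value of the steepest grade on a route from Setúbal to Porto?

6

A few of the Setúbal→Porto routes:
Setúbal-Leiria-Braga-Coimbra-Porto: max(7, 3, 2, 7) = 7
Setúbal-Guarda-Braga-Coimbra-Porto: max(7, 5, 2, 7) = 7
Setúbal-Guarda-Braga-Leiria-Aveiro-Viseu-Porto: max(7, 5, 3, 5, 4, 6) = 7
Setúbal-Aveiro-Viseu-Porto: max(4, 4, 6) = 6
The minimum achievable maximum is 6%.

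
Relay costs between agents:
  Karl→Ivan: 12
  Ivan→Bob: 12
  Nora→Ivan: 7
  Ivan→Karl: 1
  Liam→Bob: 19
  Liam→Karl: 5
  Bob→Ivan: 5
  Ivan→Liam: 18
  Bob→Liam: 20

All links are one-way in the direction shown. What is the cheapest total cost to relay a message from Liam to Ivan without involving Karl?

Routes from Liam to Ivan avoiding Karl:
Liam-Bob-Ivan: 19 + 5 = 24
Shortest: 24.

24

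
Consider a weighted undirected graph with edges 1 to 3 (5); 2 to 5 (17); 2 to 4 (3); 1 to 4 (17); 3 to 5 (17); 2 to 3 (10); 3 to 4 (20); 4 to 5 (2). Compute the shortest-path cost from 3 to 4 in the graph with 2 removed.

Paths from 3 to 4 avoiding 2:
3 - 4: 20
3 - 5 - 4: 17 + 2 = 19
3 - 1 - 4: 5 + 17 = 22
Best route has total 19.

19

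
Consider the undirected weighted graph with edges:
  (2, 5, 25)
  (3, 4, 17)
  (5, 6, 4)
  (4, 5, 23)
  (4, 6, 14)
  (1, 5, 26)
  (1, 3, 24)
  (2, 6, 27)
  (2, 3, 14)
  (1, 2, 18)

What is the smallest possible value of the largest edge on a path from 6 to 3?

A few of the 6→3 routes:
6-4-3: max(14, 17) = 17
6-4-5-2-1-3: max(14, 23, 25, 18, 24) = 25
6-4-5-2-3: max(14, 23, 25, 14) = 25
6-5-4-3: max(4, 23, 17) = 23
The minimum achievable maximum is 17.

17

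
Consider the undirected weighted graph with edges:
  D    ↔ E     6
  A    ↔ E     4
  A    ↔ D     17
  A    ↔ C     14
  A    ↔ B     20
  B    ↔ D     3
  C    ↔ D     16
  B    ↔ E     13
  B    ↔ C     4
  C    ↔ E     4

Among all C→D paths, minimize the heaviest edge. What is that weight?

4

Checking several routes:
C-E-D: max(4, 6) = 6
C-B-D: max(4, 3) = 4
C-A-E-D: max(14, 4, 6) = 14
C-B-E-D: max(4, 13, 6) = 13
C-E-B-D: max(4, 13, 3) = 13
C-A-E-B-D: max(14, 4, 13, 3) = 14
Best route has worst link 4.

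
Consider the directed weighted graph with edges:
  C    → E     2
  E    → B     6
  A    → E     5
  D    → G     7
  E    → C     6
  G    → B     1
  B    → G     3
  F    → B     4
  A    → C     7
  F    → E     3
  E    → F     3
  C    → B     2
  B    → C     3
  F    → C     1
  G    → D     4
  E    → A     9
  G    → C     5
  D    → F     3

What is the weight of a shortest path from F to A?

12

Comparing a few candidate routes:
F -> C -> E -> A: 1 + 2 + 9 = 12
F -> B -> C -> E -> A: 4 + 3 + 2 + 9 = 18
F -> E -> A: 3 + 9 = 12
The minimum is 12.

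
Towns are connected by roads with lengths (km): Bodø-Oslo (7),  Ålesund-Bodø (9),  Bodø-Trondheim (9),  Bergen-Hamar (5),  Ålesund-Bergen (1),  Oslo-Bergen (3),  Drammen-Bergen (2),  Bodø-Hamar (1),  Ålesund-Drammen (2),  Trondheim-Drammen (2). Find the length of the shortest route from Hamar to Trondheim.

Checking several routes:
Hamar-Bergen-Ålesund-Drammen-Trondheim: 5 + 1 + 2 + 2 = 10
Hamar-Bergen-Drammen-Trondheim: 5 + 2 + 2 = 9
Hamar-Bodø-Ålesund-Drammen-Trondheim: 1 + 9 + 2 + 2 = 14
Hamar-Bodø-Trondheim: 1 + 9 = 10
Hamar-Bodø-Ålesund-Bergen-Drammen-Trondheim: 1 + 9 + 1 + 2 + 2 = 15
Best route has total 9 km.

9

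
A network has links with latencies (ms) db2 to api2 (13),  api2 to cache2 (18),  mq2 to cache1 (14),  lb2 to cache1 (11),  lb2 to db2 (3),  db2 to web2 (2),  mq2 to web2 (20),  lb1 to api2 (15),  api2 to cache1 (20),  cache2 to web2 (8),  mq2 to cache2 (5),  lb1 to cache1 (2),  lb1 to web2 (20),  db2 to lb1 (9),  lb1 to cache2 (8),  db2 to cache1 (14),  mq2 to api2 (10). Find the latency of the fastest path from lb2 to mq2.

18

A few of the lb2→mq2 routes:
lb2 → db2 → web2 → mq2: 3 + 2 + 20 = 25
lb2 → cache1 → mq2: 11 + 14 = 25
lb2 → db2 → web2 → cache2 → mq2: 3 + 2 + 8 + 5 = 18
lb2 → db2 → lb1 → cache2 → mq2: 3 + 9 + 8 + 5 = 25
Best route has total 18 ms.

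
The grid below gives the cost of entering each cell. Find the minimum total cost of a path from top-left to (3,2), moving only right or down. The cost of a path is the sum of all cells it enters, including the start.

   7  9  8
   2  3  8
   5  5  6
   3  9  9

32

One optimal route is (0,0) (1,0) (1,1) (2,1) (2,2) (3,2).
Its cost is 7 + 2 + 3 + 5 + 6 + 9 = 32.
(Top row then right column would cost 47.)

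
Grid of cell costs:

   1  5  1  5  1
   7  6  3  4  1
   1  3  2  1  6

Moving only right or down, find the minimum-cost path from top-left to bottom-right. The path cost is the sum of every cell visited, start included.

Cheapest: [0,0] [0,1] [0,2] [1,2] [2,2] [2,3] [2,4]
  1 + 5 + 1 + 3 + 2 + 1 + 6 = 19

19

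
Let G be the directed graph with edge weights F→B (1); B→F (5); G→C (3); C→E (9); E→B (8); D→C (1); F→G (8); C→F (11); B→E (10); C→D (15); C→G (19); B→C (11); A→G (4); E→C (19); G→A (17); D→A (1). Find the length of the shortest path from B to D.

26

Routes from B to D:
B→E→C→D: 10 + 19 + 15 = 44
B→F→G→C→D: 5 + 8 + 3 + 15 = 31
B→C→D: 11 + 15 = 26
The minimum is 26.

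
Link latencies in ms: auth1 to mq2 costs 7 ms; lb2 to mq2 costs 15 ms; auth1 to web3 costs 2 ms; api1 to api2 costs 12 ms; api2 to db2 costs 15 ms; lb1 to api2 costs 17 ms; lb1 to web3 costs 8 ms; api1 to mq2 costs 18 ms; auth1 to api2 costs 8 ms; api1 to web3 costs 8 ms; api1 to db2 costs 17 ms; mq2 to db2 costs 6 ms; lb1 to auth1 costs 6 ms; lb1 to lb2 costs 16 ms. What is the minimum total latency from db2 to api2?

Checking several routes:
db2 - api1 - api2: 17 + 12 = 29
db2 - api1 - web3 - auth1 - api2: 17 + 8 + 2 + 8 = 35
db2 - api2: 15
db2 - mq2 - auth1 - api2: 6 + 7 + 8 = 21
Shortest: 15 ms.

15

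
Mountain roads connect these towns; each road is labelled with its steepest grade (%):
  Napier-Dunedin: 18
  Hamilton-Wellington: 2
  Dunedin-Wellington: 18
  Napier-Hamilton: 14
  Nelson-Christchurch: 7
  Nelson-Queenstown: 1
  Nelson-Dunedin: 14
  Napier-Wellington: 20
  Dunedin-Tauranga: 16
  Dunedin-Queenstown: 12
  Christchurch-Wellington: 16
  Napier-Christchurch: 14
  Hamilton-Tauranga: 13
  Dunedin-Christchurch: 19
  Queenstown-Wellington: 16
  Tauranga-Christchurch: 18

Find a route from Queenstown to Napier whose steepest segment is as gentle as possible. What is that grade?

Some routes from Queenstown to Napier:
Queenstown -> Dunedin -> Nelson -> Christchurch -> Wellington -> Hamilton -> Napier: max(12, 14, 7, 16, 2, 14) = 16
Queenstown -> Dunedin -> Nelson -> Christchurch -> Napier: max(12, 14, 7, 14) = 14
Queenstown -> Nelson -> Christchurch -> Napier: max(1, 7, 14) = 14
Smallest bottleneck: 14%.

14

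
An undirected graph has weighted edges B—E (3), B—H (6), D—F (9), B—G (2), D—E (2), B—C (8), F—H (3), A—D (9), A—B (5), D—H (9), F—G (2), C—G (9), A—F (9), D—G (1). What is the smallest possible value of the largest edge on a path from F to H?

3

A few of the F→H routes:
F→G→D→A→B→H: max(2, 1, 9, 5, 6) = 9
F→H: max(3) = 3
F→G→B→H: max(2, 2, 6) = 6
F→G→D→E→B→H: max(2, 1, 2, 3, 6) = 6
Smallest bottleneck: 3.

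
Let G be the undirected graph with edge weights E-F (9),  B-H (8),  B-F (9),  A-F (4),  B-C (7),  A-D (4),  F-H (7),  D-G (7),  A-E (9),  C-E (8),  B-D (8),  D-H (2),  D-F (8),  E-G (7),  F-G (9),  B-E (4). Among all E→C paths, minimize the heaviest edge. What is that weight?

Comparing a few candidate routes:
E → G → D → B → C: max(7, 7, 8, 7) = 8
E → G → D → F → H → B → C: max(7, 7, 8, 7, 8, 7) = 8
E → B → C: max(4, 7) = 7
E → G → D → A → F → H → B → C: max(7, 7, 4, 4, 7, 8, 7) = 8
E → C: max(8) = 8
Smallest bottleneck: 7.

7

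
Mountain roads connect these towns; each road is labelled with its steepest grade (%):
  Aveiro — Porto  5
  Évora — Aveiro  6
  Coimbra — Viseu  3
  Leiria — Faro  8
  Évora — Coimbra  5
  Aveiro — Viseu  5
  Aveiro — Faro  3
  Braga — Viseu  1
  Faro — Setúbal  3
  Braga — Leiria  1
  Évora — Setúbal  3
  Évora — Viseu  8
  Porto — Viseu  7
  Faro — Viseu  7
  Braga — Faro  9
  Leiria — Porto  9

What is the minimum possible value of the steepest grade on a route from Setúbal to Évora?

3

A few of the Setúbal→Évora routes:
Setúbal→Faro→Viseu→Aveiro→Évora: max(3, 7, 5, 6) = 7
Setúbal→Évora: max(3) = 3
Setúbal→Faro→Aveiro→Évora: max(3, 3, 6) = 6
Setúbal→Faro→Aveiro→Viseu→Coimbra→Évora: max(3, 3, 5, 3, 5) = 5
Smallest bottleneck: 3%.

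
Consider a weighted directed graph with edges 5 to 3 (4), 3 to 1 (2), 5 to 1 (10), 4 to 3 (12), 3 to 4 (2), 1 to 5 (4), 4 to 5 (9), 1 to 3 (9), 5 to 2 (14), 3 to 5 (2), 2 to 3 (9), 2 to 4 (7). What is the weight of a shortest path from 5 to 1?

A few of the 5→1 routes:
5→1: 10
5→3→1: 4 + 2 = 6
5→2→3→1: 14 + 9 + 2 = 25
The minimum is 6.

6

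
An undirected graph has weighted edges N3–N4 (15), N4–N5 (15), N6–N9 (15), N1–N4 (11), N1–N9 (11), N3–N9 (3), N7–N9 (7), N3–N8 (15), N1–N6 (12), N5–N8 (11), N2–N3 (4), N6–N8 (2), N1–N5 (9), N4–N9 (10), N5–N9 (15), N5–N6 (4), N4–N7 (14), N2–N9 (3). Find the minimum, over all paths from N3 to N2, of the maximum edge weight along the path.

Comparing a few candidate routes:
N3 - N9 - N2: max(3, 3) = 3
N3 - N2: max(4) = 4
N3 - N8 - N6 - N1 - N5 - N4 - N9 - N2: max(15, 2, 12, 9, 15, 10, 3) = 15
N3 - N8 - N6 - N1 - N5 - N4 - N7 - N9 - N2: max(15, 2, 12, 9, 15, 14, 7, 3) = 15
Smallest bottleneck: 3.

3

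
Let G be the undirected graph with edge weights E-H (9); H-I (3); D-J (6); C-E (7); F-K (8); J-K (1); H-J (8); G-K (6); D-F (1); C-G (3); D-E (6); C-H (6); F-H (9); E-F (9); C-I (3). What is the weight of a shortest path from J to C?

10

A few of the J→C routes:
J -> D -> F -> H -> I -> C: 6 + 1 + 9 + 3 + 3 = 22
J -> H -> I -> C: 8 + 3 + 3 = 14
J -> H -> C: 8 + 6 = 14
J -> D -> E -> C: 6 + 6 + 7 = 19
J -> K -> G -> C: 1 + 6 + 3 = 10
Shortest: 10.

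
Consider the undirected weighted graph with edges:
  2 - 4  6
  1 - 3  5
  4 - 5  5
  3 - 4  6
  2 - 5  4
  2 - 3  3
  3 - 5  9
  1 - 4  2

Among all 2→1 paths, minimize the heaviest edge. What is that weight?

5

A few of the 2→1 routes:
2 - 4 - 3 - 1: max(6, 6, 5) = 6
2 - 5 - 4 - 3 - 1: max(4, 5, 6, 5) = 6
2 - 3 - 1: max(3, 5) = 5
2 - 4 - 1: max(6, 2) = 6
2 - 5 - 4 - 1: max(4, 5, 2) = 5
Smallest bottleneck: 5.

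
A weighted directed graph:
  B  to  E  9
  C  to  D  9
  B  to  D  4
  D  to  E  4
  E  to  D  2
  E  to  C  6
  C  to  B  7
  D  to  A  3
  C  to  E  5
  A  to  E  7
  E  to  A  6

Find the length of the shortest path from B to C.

Paths from B to C:
B → D → A → E → C: 4 + 3 + 7 + 6 = 20
B → D → E → C: 4 + 4 + 6 = 14
B → E → C: 9 + 6 = 15
Shortest: 14.

14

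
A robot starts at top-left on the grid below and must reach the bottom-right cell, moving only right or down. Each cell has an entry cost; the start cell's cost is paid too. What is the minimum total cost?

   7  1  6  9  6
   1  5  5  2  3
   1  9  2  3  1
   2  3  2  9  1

25

Cheapest: r0c0→r0c1→r1c1→r1c2→r1c3→r1c4→r2c4→r3c4
  7 + 1 + 5 + 5 + 2 + 3 + 1 + 1 = 25
For comparison, the top-then-right route costs 34.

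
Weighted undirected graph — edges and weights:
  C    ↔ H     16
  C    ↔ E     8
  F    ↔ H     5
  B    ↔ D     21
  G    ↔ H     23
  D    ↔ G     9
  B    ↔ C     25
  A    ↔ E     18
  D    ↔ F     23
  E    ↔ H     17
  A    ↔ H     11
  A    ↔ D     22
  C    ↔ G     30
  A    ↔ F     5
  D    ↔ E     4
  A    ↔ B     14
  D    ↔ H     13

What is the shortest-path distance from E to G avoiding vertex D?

Checking several routes:
E-A-H-G: 18 + 11 + 23 = 52
E-C-H-G: 8 + 16 + 23 = 47
E-A-F-H-G: 18 + 5 + 5 + 23 = 51
E-C-G: 8 + 30 = 38
E-H-G: 17 + 23 = 40
Best route has total 38.

38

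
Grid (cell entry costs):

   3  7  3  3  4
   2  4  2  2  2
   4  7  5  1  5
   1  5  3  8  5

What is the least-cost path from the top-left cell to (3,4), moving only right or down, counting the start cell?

24

Take (0,0) → (1,0) → (1,1) → (1,2) → (1,3) → (2,3) → (2,4) → (3,4) for a total of 3 + 2 + 4 + 2 + 2 + 1 + 5 + 5 = 24.
For comparison, the top-then-right route costs 32.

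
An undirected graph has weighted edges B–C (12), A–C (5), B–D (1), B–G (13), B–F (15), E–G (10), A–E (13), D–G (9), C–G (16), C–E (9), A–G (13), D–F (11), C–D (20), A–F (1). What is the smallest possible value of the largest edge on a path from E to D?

10

Checking several routes:
E-C-A-F-D: max(9, 5, 1, 11) = 11
E-C-B-D: max(9, 12, 1) = 12
E-G-D: max(10, 9) = 10
E-A-F-D: max(13, 1, 11) = 13
E-A-C-B-G-D: max(13, 5, 12, 13, 9) = 13
Smallest bottleneck: 10.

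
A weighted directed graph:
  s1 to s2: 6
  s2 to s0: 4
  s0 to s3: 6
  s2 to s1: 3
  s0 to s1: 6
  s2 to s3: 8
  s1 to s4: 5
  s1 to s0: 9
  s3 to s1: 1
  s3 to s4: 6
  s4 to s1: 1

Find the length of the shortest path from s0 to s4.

Paths from s0 to s4:
s0 -> s1 -> s2 -> s3 -> s4: 6 + 6 + 8 + 6 = 26
s0 -> s3 -> s1 -> s4: 6 + 1 + 5 = 12
s0 -> s3 -> s4: 6 + 6 = 12
s0 -> s1 -> s4: 6 + 5 = 11
The minimum is 11.

11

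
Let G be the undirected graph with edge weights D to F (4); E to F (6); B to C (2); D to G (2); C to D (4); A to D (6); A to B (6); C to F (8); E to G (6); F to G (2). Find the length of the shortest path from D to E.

Some routes from D to E:
D - G - F - E: 2 + 2 + 6 = 10
D - C - F - G - E: 4 + 8 + 2 + 6 = 20
D - F - G - E: 4 + 2 + 6 = 12
D - F - E: 4 + 6 = 10
D - C - F - E: 4 + 8 + 6 = 18
D - G - E: 2 + 6 = 8
Best route has total 8.

8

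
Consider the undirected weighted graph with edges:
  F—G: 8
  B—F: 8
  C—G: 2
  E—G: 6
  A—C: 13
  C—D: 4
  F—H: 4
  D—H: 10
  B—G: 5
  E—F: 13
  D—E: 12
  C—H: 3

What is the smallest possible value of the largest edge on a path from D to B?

Some routes from D to B:
D-C-G-F-B: max(4, 2, 8, 8) = 8
D-C-H-F-G-B: max(4, 3, 4, 8, 5) = 8
D-C-G-B: max(4, 2, 5) = 5
Smallest bottleneck: 5.

5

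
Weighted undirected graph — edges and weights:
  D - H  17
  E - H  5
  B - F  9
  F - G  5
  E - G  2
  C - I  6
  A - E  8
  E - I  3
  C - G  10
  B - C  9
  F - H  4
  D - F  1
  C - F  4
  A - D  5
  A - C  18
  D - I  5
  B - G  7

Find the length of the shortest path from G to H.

7

Some routes from G to H:
G → F → H: 5 + 4 = 9
G → E → I → D → F → H: 2 + 3 + 5 + 1 + 4 = 15
G → C → F → H: 10 + 4 + 4 = 18
G → E → H: 2 + 5 = 7
Shortest: 7.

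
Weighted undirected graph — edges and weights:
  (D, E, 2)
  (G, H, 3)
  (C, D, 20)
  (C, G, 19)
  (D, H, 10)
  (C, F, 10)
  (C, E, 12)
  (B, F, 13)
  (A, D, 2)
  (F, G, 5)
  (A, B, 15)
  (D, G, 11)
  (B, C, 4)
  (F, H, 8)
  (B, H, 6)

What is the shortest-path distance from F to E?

Checking several routes:
F→H→D→E: 8 + 10 + 2 = 20
F→G→H→D→E: 5 + 3 + 10 + 2 = 20
F→C→E: 10 + 12 = 22
F→B→C→E: 13 + 4 + 12 = 29
F→H→G→D→E: 8 + 3 + 11 + 2 = 24
F→G→D→E: 5 + 11 + 2 = 18
Best route has total 18.

18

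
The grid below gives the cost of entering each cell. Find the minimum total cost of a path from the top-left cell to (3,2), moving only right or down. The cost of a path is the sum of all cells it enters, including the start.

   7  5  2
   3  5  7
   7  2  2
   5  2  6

Take [0,0] -> [1,0] -> [1,1] -> [2,1] -> [2,2] -> [3,2] for a total of 7 + 3 + 5 + 2 + 2 + 6 = 25.
For comparison, the top-then-right route costs 29.

25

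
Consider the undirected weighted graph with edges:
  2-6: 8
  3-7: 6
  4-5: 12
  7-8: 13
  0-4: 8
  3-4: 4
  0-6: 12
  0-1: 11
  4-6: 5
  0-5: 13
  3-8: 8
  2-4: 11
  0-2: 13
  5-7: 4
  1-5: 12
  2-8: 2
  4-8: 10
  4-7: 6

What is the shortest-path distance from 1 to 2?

24

Comparing a few candidate routes:
1 → 0 → 4 → 2: 11 + 8 + 11 = 30
1 → 0 → 2: 11 + 13 = 24
1 → 0 → 6 → 2: 11 + 12 + 8 = 31
1 → 0 → 4 → 8 → 2: 11 + 8 + 10 + 2 = 31
Best route has total 24.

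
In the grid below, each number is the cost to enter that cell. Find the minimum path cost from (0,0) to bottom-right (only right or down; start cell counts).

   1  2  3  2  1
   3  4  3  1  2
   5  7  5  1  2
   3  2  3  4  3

Take [0,0] -> [0,1] -> [0,2] -> [0,3] -> [1,3] -> [2,3] -> [2,4] -> [3,4] for a total of 1 + 2 + 3 + 2 + 1 + 1 + 2 + 3 = 15.
(Top row then right column would cost 16.)

15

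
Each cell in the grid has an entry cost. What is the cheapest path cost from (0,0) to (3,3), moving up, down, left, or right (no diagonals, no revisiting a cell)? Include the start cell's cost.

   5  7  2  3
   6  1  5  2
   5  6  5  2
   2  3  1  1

22

One optimal route is r0c0 r0c1 r0c2 r0c3 r1c3 r2c3 r3c3.
Its cost is 5 + 7 + 2 + 3 + 2 + 2 + 1 = 22.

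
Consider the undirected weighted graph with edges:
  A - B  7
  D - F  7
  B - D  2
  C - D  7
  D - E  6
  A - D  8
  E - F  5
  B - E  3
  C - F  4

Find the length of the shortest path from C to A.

15

A few of the C→A routes:
C-F-D-A: 4 + 7 + 8 = 19
C-F-D-B-A: 4 + 7 + 2 + 7 = 20
C-D-A: 7 + 8 = 15
C-F-E-B-A: 4 + 5 + 3 + 7 = 19
C-D-B-A: 7 + 2 + 7 = 16
The minimum is 15.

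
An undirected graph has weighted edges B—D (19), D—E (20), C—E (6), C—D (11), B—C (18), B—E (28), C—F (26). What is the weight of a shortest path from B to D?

A few of the B→D routes:
B → C → E → D: 18 + 6 + 20 = 44
B → C → D: 18 + 11 = 29
B → D: 19
The minimum is 19.

19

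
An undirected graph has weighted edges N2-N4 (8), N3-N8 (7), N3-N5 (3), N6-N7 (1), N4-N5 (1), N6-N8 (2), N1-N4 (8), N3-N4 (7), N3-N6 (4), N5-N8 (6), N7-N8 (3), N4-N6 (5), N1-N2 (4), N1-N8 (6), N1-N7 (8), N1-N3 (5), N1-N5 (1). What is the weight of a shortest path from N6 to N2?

Checking several routes:
N6 - N4 - N5 - N1 - N2: 5 + 1 + 1 + 4 = 11
N6 - N8 - N1 - N2: 2 + 6 + 4 = 12
N6 - N3 - N5 - N1 - N2: 4 + 3 + 1 + 4 = 12
Shortest: 11.

11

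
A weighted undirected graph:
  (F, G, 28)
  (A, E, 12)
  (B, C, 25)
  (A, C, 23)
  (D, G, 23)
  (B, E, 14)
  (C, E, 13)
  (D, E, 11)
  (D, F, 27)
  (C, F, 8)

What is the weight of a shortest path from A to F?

31

Comparing a few candidate routes:
A → C → F: 23 + 8 = 31
A → E → B → C → F: 12 + 14 + 25 + 8 = 59
A → E → D → G → F: 12 + 11 + 23 + 28 = 74
A → E → D → F: 12 + 11 + 27 = 50
A → E → C → F: 12 + 13 + 8 = 33
A → C → E → D → F: 23 + 13 + 11 + 27 = 74
Shortest: 31.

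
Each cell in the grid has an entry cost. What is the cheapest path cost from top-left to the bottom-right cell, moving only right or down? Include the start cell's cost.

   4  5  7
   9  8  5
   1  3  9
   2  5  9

One optimal route is (0,0)→(1,0)→(2,0)→(3,0)→(3,1)→(3,2).
Its cost is 4 + 9 + 1 + 2 + 5 + 9 = 30.
For comparison, the top-then-right route costs 39.

30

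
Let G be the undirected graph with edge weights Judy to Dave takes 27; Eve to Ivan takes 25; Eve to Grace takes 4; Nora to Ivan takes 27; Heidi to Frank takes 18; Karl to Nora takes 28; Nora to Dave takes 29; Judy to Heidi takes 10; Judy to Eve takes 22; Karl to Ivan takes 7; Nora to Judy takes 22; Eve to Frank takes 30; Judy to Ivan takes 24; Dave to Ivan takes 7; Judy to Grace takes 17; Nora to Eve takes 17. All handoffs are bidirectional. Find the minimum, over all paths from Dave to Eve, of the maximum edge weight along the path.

24

Comparing a few candidate routes:
Dave-Ivan-Eve: max(7, 25) = 25
Dave-Ivan-Judy-Grace-Eve: max(7, 24, 17, 4) = 24
Dave-Ivan-Nora-Judy-Eve: max(7, 27, 22, 22) = 27
Dave-Ivan-Judy-Eve: max(7, 24, 22) = 24
Dave-Ivan-Judy-Nora-Eve: max(7, 24, 22, 17) = 24
Dave-Ivan-Nora-Judy-Grace-Eve: max(7, 27, 22, 17, 4) = 27
The minimum achievable maximum is 24.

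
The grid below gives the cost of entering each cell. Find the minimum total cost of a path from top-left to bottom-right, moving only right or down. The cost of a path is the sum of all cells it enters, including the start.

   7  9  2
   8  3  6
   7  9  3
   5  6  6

Path (0,0) -> (0,1) -> (0,2) -> (1,2) -> (2,2) -> (3,2): 7 + 9 + 2 + 6 + 3 + 6 = 33.

33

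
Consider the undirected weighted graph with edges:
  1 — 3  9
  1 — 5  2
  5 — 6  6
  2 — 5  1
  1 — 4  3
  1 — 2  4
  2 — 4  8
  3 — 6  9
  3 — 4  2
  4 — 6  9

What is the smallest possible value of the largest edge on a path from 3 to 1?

3

Comparing a few candidate routes:
3-6-4-2-5-1: max(9, 9, 8, 1, 2) = 9
3-4-2-1: max(2, 8, 4) = 8
3-6-4-2-1: max(9, 9, 8, 4) = 9
3-4-1: max(2, 3) = 3
3-4-2-5-1: max(2, 8, 1, 2) = 8
The minimum achievable maximum is 3.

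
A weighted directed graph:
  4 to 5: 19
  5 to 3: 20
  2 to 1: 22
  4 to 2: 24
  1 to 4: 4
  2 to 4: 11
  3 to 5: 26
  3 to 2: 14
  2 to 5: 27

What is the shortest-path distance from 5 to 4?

Routes from 5 to 4:
5 - 3 - 2 - 4: 20 + 14 + 11 = 45
5 - 3 - 2 - 1 - 4: 20 + 14 + 22 + 4 = 60
Shortest: 45.

45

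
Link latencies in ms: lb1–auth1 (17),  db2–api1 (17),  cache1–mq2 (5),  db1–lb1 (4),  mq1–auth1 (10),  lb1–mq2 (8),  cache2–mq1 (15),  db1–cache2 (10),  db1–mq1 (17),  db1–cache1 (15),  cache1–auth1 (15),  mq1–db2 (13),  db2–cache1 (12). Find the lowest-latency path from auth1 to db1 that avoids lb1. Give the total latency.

Routes from auth1 to db1 avoiding lb1:
auth1 - cache1 - db2 - mq1 - db1: 15 + 12 + 13 + 17 = 57
auth1 - mq1 - db2 - cache1 - db1: 10 + 13 + 12 + 15 = 50
auth1 - mq1 - db1: 10 + 17 = 27
auth1 - mq1 - cache2 - db1: 10 + 15 + 10 = 35
auth1 - cache1 - db2 - mq1 - cache2 - db1: 15 + 12 + 13 + 15 + 10 = 65
auth1 - cache1 - db1: 15 + 15 = 30
Shortest: 27 ms.

27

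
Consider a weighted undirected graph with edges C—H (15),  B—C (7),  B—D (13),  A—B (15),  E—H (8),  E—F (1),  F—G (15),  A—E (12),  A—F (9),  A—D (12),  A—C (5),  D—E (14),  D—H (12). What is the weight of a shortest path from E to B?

Comparing a few candidate routes:
E→F→A→C→B: 1 + 9 + 5 + 7 = 22
E→A→B: 12 + 15 = 27
E→A→C→B: 12 + 5 + 7 = 24
E→H→C→B: 8 + 15 + 7 = 30
E→F→A→B: 1 + 9 + 15 = 25
E→D→B: 14 + 13 = 27
Best route has total 22.

22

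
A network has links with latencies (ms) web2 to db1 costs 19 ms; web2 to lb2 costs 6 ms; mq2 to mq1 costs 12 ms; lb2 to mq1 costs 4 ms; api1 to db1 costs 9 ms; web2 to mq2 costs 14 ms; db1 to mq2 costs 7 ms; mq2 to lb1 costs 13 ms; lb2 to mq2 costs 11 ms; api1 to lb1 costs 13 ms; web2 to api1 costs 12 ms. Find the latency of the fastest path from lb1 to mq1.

Checking several routes:
lb1-api1-db1-mq2-mq1: 13 + 9 + 7 + 12 = 41
lb1-mq2-web2-lb2-mq1: 13 + 14 + 6 + 4 = 37
lb1-mq2-mq1: 13 + 12 = 25
lb1-api1-web2-lb2-mq1: 13 + 12 + 6 + 4 = 35
lb1-mq2-lb2-mq1: 13 + 11 + 4 = 28
Best route has total 25 ms.

25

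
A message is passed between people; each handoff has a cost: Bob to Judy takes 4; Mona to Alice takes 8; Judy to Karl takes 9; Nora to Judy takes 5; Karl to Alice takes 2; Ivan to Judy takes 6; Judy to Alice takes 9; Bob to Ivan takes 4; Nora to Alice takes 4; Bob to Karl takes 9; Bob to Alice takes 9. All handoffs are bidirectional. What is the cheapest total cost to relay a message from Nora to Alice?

Comparing a few candidate routes:
Nora-Judy-Bob-Alice: 5 + 4 + 9 = 18
Nora-Judy-Alice: 5 + 9 = 14
Nora-Judy-Bob-Karl-Alice: 5 + 4 + 9 + 2 = 20
Nora-Judy-Karl-Alice: 5 + 9 + 2 = 16
Nora-Alice: 4
Best route has total 4.

4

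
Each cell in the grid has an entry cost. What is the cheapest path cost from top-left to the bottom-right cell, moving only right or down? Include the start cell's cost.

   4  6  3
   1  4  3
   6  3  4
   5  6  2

One optimal route is [0,0] → [1,0] → [1,1] → [1,2] → [2,2] → [3,2].
Its cost is 4 + 1 + 4 + 3 + 4 + 2 = 18.
For comparison, the top-then-right route costs 22.

18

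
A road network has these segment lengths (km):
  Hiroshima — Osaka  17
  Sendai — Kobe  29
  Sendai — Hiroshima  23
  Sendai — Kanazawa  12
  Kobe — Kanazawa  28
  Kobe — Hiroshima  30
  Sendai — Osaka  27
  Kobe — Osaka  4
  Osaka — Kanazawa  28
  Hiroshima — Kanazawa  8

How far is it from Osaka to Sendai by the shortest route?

27

Checking several routes:
Osaka→Sendai: 27
Osaka→Hiroshima→Kanazawa→Sendai: 17 + 8 + 12 = 37
Osaka→Kobe→Sendai: 4 + 29 = 33
Shortest: 27 km.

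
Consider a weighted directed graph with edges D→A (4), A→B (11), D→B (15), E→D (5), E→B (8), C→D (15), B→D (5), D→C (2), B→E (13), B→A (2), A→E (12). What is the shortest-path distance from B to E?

Candidate routes:
B→A→E: 2 + 12 = 14
B→D→A→E: 5 + 4 + 12 = 21
B→E: 13
The minimum is 13.

13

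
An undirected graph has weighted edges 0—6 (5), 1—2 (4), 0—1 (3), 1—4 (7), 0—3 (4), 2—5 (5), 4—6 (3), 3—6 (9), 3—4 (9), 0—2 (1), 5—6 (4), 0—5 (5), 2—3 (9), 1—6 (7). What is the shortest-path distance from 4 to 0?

8

Checking several routes:
4 -> 6 -> 5 -> 0: 3 + 4 + 5 = 12
4 -> 1 -> 0: 7 + 3 = 10
4 -> 1 -> 2 -> 0: 7 + 4 + 1 = 12
4 -> 6 -> 0: 3 + 5 = 8
4 -> 6 -> 1 -> 0: 3 + 7 + 3 = 13
The minimum is 8.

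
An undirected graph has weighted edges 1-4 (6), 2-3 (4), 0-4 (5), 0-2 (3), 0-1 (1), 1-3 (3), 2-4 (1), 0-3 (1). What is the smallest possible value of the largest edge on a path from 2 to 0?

3

Some routes from 2 to 0:
2-3-1-0: max(4, 3, 1) = 4
2-4-1-3-0: max(1, 6, 3, 1) = 6
2-4-0: max(1, 5) = 5
2-3-0: max(4, 1) = 4
2-3-1-4-0: max(4, 3, 6, 5) = 6
2-0: max(3) = 3
Smallest bottleneck: 3.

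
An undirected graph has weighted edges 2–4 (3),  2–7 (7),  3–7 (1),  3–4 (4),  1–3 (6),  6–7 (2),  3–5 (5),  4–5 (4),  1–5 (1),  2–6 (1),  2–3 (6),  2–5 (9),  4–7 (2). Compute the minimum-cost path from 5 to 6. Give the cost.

Comparing a few candidate routes:
5 -> 3 -> 7 -> 6: 5 + 1 + 2 = 8
5 -> 4 -> 2 -> 6: 4 + 3 + 1 = 8
5 -> 4 -> 7 -> 6: 4 + 2 + 2 = 8
5 -> 4 -> 3 -> 7 -> 6: 4 + 4 + 1 + 2 = 11
5 -> 2 -> 6: 9 + 1 = 10
5 -> 1 -> 3 -> 7 -> 6: 1 + 6 + 1 + 2 = 10
The minimum is 8.

8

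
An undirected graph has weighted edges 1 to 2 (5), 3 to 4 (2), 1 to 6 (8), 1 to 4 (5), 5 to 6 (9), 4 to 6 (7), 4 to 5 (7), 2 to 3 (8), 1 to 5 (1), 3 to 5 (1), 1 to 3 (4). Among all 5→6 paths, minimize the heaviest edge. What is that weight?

7

Comparing a few candidate routes:
5-3-1-4-6: max(1, 4, 5, 7) = 7
5-4-3-2-1-6: max(7, 2, 8, 5, 8) = 8
5-3-4-6: max(1, 2, 7) = 7
5-1-3-4-6: max(1, 4, 2, 7) = 7
5-4-6: max(7, 7) = 7
5-1-4-6: max(1, 5, 7) = 7
The minimum achievable maximum is 7.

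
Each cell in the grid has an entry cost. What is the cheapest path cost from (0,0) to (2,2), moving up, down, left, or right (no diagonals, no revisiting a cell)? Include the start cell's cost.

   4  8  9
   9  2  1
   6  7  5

20

Take r0c0 → r0c1 → r1c1 → r1c2 → r2c2 for a total of 4 + 8 + 2 + 1 + 5 = 20.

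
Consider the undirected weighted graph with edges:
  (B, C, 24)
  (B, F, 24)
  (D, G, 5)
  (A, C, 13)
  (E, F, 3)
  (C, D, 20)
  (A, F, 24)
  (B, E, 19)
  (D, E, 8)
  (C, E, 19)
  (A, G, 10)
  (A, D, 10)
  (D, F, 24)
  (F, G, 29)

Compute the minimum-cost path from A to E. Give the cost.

Some routes from A to E:
A - G - D - E: 10 + 5 + 8 = 23
A - D - E: 10 + 8 = 18
A - C - E: 13 + 19 = 32
A - D - F - E: 10 + 24 + 3 = 37
A - F - E: 24 + 3 = 27
Best route has total 18.

18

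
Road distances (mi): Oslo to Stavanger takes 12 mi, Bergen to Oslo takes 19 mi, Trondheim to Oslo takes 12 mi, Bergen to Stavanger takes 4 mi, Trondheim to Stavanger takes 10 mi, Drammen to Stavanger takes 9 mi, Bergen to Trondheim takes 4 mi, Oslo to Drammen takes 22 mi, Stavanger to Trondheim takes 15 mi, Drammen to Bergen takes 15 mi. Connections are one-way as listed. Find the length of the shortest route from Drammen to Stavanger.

Comparing a few candidate routes:
Drammen→Bergen→Trondheim→Stavanger: 15 + 4 + 10 = 29
Drammen→Stavanger: 9
Drammen→Bergen→Stavanger: 15 + 4 = 19
Best route has total 9 mi.

9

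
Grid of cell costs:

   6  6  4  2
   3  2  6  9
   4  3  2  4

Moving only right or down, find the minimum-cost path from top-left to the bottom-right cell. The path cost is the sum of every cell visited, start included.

Path (0,0)→(1,0)→(1,1)→(2,1)→(2,2)→(2,3): 6 + 3 + 2 + 3 + 2 + 4 = 20.

20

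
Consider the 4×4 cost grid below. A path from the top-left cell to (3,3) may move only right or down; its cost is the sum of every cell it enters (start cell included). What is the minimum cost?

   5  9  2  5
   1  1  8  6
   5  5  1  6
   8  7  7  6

25

Take [0,0] → [1,0] → [1,1] → [2,1] → [2,2] → [2,3] → [3,3] for a total of 5 + 1 + 1 + 5 + 1 + 6 + 6 = 25.
For comparison, the top-then-right route costs 39.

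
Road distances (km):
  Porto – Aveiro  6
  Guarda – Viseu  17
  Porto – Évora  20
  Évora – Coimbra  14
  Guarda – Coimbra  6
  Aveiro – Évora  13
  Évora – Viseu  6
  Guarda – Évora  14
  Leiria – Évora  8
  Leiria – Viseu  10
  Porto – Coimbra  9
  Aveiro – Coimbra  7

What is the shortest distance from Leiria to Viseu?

10

Comparing a few candidate routes:
Leiria -> Évora -> Viseu: 8 + 6 = 14
Leiria -> Viseu: 10
Leiria -> Évora -> Aveiro -> Coimbra -> Guarda -> Viseu: 8 + 13 + 7 + 6 + 17 = 51
Leiria -> Évora -> Coimbra -> Guarda -> Viseu: 8 + 14 + 6 + 17 = 45
Leiria -> Évora -> Guarda -> Viseu: 8 + 14 + 17 = 39
Best route has total 10 km.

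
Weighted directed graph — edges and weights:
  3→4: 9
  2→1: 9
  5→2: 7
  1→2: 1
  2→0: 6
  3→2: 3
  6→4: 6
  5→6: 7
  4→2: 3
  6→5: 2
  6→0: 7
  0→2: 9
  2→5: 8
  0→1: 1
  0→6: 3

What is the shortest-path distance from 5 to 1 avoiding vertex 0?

Routes from 5 to 1 avoiding 0:
5-6-4-2-1: 7 + 6 + 3 + 9 = 25
5-2-1: 7 + 9 = 16
Shortest: 16.

16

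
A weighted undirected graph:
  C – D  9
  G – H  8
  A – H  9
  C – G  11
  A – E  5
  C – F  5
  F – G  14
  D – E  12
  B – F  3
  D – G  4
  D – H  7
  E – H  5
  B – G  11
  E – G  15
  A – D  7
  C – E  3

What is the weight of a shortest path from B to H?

Checking several routes:
B→F→C→E→H: 3 + 5 + 3 + 5 = 16
B→G→H: 11 + 8 = 19
B→G→D→H: 11 + 4 + 7 = 22
The minimum is 16.

16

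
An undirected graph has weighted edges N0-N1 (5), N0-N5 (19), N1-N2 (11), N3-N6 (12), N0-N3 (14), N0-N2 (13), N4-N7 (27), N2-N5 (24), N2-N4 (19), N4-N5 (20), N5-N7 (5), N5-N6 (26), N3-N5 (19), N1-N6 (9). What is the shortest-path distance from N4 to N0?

32

Checking several routes:
N4→N2→N0: 19 + 13 = 32
N4→N7→N5→N0: 27 + 5 + 19 = 51
N4→N2→N1→N0: 19 + 11 + 5 = 35
N4→N5→N0: 20 + 19 = 39
Shortest: 32.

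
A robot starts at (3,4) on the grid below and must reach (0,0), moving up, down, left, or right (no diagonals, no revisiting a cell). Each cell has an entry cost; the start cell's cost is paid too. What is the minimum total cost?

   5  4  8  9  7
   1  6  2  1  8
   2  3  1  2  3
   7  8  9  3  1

Best path: [3,4] [2,4] [2,3] [2,2] [2,1] [2,0] [1,0] [0,0]
Cost: 1 + 3 + 2 + 1 + 3 + 2 + 1 + 5 = 18

18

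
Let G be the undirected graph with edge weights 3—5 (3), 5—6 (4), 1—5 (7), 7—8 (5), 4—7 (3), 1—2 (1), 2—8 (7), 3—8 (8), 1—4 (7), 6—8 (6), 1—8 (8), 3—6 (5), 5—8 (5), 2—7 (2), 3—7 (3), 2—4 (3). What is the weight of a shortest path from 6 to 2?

10

Checking several routes:
6-3-7-2: 5 + 3 + 2 = 10
6-8-7-2: 6 + 5 + 2 = 13
6-8-2: 6 + 7 = 13
6-5-3-7-2: 4 + 3 + 3 + 2 = 12
6-5-1-2: 4 + 7 + 1 = 12
Shortest: 10.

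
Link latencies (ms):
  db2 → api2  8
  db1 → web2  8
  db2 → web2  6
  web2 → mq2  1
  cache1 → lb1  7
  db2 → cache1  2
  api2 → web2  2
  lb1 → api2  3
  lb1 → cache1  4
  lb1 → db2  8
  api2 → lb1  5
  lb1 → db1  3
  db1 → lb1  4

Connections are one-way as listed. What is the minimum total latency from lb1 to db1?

Paths from lb1 to db1:
lb1 → db1: 3
Shortest: 3 ms.

3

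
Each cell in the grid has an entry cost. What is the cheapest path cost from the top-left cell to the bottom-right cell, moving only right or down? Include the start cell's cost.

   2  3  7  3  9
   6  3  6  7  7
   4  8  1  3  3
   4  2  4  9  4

25

One optimal route is (0,0) → (0,1) → (1,1) → (1,2) → (2,2) → (2,3) → (2,4) → (3,4).
Its cost is 2 + 3 + 3 + 6 + 1 + 3 + 3 + 4 = 25.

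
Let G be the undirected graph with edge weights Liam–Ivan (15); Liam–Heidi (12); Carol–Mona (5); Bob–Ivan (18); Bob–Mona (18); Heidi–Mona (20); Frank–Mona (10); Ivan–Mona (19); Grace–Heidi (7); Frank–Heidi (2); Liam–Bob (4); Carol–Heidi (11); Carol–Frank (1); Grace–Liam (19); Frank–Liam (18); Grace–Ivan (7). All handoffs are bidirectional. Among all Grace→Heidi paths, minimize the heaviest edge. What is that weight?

Some routes from Grace to Heidi:
Grace-Ivan-Bob-Liam-Frank-Heidi: max(7, 18, 4, 18, 2) = 18
Grace-Ivan-Bob-Liam-Frank-Carol-Heidi: max(7, 18, 4, 18, 1, 11) = 18
Grace-Ivan-Liam-Heidi: max(7, 15, 12) = 15
Grace-Heidi: max(7) = 7
Smallest bottleneck: 7.

7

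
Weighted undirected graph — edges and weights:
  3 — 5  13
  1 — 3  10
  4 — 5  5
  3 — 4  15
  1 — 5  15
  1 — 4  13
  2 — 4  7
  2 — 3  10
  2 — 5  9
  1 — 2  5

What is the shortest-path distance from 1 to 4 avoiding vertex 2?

13

Checking several routes:
1 - 5 - 4: 15 + 5 = 20
1 - 3 - 4: 10 + 15 = 25
1 - 4: 13
The minimum is 13.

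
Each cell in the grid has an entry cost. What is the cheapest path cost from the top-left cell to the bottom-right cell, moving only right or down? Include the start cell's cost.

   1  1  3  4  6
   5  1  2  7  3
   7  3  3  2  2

12

Take (0,0)→(0,1)→(1,1)→(1,2)→(2,2)→(2,3)→(2,4) for a total of 1 + 1 + 1 + 2 + 3 + 2 + 2 = 12.
(Top row then right column would cost 20.)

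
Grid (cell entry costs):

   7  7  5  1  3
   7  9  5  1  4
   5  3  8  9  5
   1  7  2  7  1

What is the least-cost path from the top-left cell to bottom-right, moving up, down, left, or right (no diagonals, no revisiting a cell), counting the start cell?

Cheapest: r0c0 r0c1 r0c2 r0c3 r1c3 r1c4 r2c4 r3c4
  7 + 7 + 5 + 1 + 1 + 4 + 5 + 1 = 31

31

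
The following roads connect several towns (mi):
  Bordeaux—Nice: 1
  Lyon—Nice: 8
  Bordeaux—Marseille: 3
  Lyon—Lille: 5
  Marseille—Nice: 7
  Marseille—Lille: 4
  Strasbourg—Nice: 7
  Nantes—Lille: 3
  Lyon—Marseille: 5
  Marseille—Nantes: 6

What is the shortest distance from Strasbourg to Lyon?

Checking several routes:
Strasbourg → Nice → Lyon: 7 + 8 = 15
Strasbourg → Nice → Bordeaux → Marseille → Lyon: 7 + 1 + 3 + 5 = 16
Strasbourg → Nice → Marseille → Lyon: 7 + 7 + 5 = 19
Strasbourg → Nice → Bordeaux → Marseille → Lille → Lyon: 7 + 1 + 3 + 4 + 5 = 20
Best route has total 15 mi.

15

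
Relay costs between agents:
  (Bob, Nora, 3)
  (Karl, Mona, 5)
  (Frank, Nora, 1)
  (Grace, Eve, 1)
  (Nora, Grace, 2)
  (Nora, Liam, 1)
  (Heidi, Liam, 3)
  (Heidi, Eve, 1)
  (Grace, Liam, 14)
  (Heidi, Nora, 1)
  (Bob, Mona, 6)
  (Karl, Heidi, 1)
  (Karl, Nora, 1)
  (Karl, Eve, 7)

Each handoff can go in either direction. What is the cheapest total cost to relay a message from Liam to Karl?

2

Checking several routes:
Liam → Nora → Karl: 1 + 1 = 2
Liam → Nora → Heidi → Karl: 1 + 1 + 1 = 3
Liam → Heidi → Karl: 3 + 1 = 4
Best route has total 2.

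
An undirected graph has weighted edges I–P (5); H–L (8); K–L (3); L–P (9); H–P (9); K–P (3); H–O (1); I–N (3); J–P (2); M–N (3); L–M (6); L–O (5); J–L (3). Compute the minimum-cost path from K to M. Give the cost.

Comparing a few candidate routes:
K-L-P-I-N-M: 3 + 9 + 5 + 3 + 3 = 23
K-P-I-N-M: 3 + 5 + 3 + 3 = 14
K-P-L-M: 3 + 9 + 6 = 18
K-L-M: 3 + 6 = 9
K-P-J-L-M: 3 + 2 + 3 + 6 = 14
K-L-J-P-I-N-M: 3 + 3 + 2 + 5 + 3 + 3 = 19
Best route has total 9.

9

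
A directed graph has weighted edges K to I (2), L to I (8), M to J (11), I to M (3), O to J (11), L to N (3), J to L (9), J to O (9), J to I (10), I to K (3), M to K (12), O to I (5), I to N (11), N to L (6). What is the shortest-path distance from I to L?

17

Paths from I to L:
I -> N -> L: 11 + 6 = 17
I -> M -> J -> L: 3 + 11 + 9 = 23
Best route has total 17.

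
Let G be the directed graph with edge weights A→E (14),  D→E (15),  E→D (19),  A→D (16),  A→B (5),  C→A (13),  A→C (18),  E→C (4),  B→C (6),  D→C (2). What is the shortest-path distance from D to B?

20

Candidate routes:
D → E → C → A → B: 15 + 4 + 13 + 5 = 37
D → C → A → B: 2 + 13 + 5 = 20
Shortest: 20.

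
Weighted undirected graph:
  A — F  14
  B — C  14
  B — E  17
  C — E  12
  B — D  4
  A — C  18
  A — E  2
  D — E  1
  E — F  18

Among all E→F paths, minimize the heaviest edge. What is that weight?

Candidate routes:
E→D→B→C→A→F: max(1, 4, 14, 18, 14) = 18
E→C→A→F: max(12, 18, 14) = 18
E→F: max(18) = 18
E→B→C→A→F: max(17, 14, 18, 14) = 18
E→A→F: max(2, 14) = 14
Best route has worst link 14.

14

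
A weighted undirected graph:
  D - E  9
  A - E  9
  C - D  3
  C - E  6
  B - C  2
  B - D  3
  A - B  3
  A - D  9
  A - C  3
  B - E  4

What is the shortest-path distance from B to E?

4

Some routes from B to E:
B→A→C→E: 3 + 3 + 6 = 12
B→D→E: 3 + 9 = 12
B→D→C→E: 3 + 3 + 6 = 12
B→C→E: 2 + 6 = 8
B→E: 4
B→A→E: 3 + 9 = 12
Best route has total 4.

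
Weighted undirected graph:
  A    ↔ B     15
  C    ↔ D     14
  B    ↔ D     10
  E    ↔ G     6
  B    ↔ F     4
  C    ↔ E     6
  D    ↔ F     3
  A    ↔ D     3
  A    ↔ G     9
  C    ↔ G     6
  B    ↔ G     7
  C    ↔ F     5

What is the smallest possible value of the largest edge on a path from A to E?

Checking several routes:
A -> D -> F -> C -> E: max(3, 3, 5, 6) = 6
A -> D -> F -> C -> G -> E: max(3, 3, 5, 6, 6) = 6
A -> D -> F -> B -> G -> E: max(3, 3, 4, 7, 6) = 7
Smallest bottleneck: 6.

6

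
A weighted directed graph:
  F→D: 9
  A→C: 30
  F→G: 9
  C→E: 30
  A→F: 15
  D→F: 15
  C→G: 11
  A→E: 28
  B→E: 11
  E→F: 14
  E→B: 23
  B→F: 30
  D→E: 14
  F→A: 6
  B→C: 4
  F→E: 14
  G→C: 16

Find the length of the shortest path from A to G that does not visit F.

41

Candidate routes:
A - E - B - C - G: 28 + 23 + 4 + 11 = 66
A - C - G: 30 + 11 = 41
The minimum is 41.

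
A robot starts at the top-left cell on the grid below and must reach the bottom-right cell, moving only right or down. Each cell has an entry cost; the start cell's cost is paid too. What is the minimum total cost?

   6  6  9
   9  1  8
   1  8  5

Best path: [0,0]→[0,1]→[1,1]→[1,2]→[2,2]
Cost: 6 + 6 + 1 + 8 + 5 = 26
(Top row then right column would cost 34.)

26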